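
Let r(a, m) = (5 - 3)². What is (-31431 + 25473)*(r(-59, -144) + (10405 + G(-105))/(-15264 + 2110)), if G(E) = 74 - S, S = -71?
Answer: -125314614/6577 ≈ -19053.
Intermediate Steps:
G(E) = 145 (G(E) = 74 - 1*(-71) = 74 + 71 = 145)
r(a, m) = 4 (r(a, m) = 2² = 4)
(-31431 + 25473)*(r(-59, -144) + (10405 + G(-105))/(-15264 + 2110)) = (-31431 + 25473)*(4 + (10405 + 145)/(-15264 + 2110)) = -5958*(4 + 10550/(-13154)) = -5958*(4 + 10550*(-1/13154)) = -5958*(4 - 5275/6577) = -5958*21033/6577 = -125314614/6577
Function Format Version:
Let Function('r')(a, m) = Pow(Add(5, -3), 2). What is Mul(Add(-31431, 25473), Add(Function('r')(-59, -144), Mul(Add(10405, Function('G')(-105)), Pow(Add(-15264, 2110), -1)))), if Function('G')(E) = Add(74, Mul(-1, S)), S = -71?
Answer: Rational(-125314614, 6577) ≈ -19053.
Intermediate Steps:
Function('G')(E) = 145 (Function('G')(E) = Add(74, Mul(-1, -71)) = Add(74, 71) = 145)
Function('r')(a, m) = 4 (Function('r')(a, m) = Pow(2, 2) = 4)
Mul(Add(-31431, 25473), Add(Function('r')(-59, -144), Mul(Add(10405, Function('G')(-105)), Pow(Add(-15264, 2110), -1)))) = Mul(Add(-31431, 25473), Add(4, Mul(Add(10405, 145), Pow(Add(-15264, 2110), -1)))) = Mul(-5958, Add(4, Mul(10550, Pow(-13154, -1)))) = Mul(-5958, Add(4, Mul(10550, Rational(-1, 13154)))) = Mul(-5958, Add(4, Rational(-5275, 6577))) = Mul(-5958, Rational(21033, 6577)) = Rational(-125314614, 6577)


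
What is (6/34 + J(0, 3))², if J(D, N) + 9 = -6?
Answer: 63504/289 ≈ 219.74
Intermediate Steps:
J(D, N) = -15 (J(D, N) = -9 - 6 = -15)
(6/34 + J(0, 3))² = (6/34 - 15)² = (6*(1/34) - 15)² = (3/17 - 15)² = (-252/17)² = 63504/289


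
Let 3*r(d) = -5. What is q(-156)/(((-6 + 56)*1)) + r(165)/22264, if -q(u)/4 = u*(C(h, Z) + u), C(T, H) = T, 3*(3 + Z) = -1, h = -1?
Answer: -3271739453/1669800 ≈ -1959.4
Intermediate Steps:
r(d) = -5/3 (r(d) = (⅓)*(-5) = -5/3)
Z = -10/3 (Z = -3 + (⅓)*(-1) = -3 - ⅓ = -10/3 ≈ -3.3333)
q(u) = -4*u*(-1 + u)
q(-156)/(((-6 + 56)*1)) + r(165)/22264 = (4*(-156)*(1 - 1*(-156)))/(((-6 + 56)*1)) - 5/3/22264 = (4*(-156)*(1 + 156))/((50*1)) - 5/3*1/22264 = (4*(-156)*157)/50 - 5/66792 = -97968*1/50 - 5/66792 = -48984/25 - 5/66792 = -3271739453/1669800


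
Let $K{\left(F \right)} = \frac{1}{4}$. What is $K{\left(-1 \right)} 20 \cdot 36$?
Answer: $180$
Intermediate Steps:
$K{\left(F \right)} = \frac{1}{4}$
$K{\left(-1 \right)} 20 \cdot 36 = \frac{1}{4} \cdot 20 \cdot 36 = 5 \cdot 36 = 180$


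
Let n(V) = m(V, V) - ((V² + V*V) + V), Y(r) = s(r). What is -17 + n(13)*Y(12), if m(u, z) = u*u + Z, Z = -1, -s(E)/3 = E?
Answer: 6571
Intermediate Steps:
s(E) = -3*E
Y(r) = -3*r
m(u, z) = -1 + u² (m(u, z) = u*u - 1 = u² - 1 = -1 + u²)
n(V) = -1 - V - V² (n(V) = (-1 + V²) - ((V² + V*V) + V) = (-1 + V²) - ((V² + V²) + V) = (-1 + V²) - (2*V² + V) = (-1 + V²) - (V + 2*V²) = (-1 + V²) + (-V - 2*V²) = -1 - V - V²)
-17 + n(13)*Y(12) = -17 + (-1 - 1*13 - 1*13²)*(-3*12) = -17 + (-1 - 13 - 1*169)*(-36) = -17 + (-1 - 13 - 169)*(-36) = -17 - 183*(-36) = -17 + 6588 = 6571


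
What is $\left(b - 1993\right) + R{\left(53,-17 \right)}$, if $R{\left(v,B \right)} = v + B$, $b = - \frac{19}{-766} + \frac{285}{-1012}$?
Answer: $- \frac{758624913}{387596} \approx -1957.3$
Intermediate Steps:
$b = - \frac{99541}{387596}$ ($b = \left(-19\right) \left(- \frac{1}{766}\right) + 285 \left(- \frac{1}{1012}\right) = \frac{19}{766} - \frac{285}{1012} = - \frac{99541}{387596} \approx -0.25682$)
$R{\left(v,B \right)} = B + v$
$\left(b - 1993\right) + R{\left(53,-17 \right)} = \left(- \frac{99541}{387596} - 1993\right) + \left(-17 + 53\right) = - \frac{772578369}{387596} + 36 = - \frac{758624913}{387596}$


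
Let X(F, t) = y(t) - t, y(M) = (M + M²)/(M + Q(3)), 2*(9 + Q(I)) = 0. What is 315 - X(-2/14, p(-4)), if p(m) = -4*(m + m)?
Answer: 6925/23 ≈ 301.09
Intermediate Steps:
p(m) = -8*m
Q(I) = -9 (Q(I) = -9 + (½)*0 = -9 + 0 = -9)
y(M) = (M + M²)/(-9 + M) (y(M) = (M + M²)/(M - 9) = (M + M²)/(-9 + M))
X(F, t) = -t + t*(1 + t)/(-9 + t) (X(F, t) = t*(1 + t)/(-9 + t) - t = -t + t*(1 + t)/(-9 + t))
315 - X(-2/14, p(-4)) = 315 - 10*(-8*(-4))/(-9 - 8*(-4)) = 315 - 10*32/(-9 + 32) = 315 - 10*32/23 = 315 - 1*320/23 = 315 - 320/23 = 6925/23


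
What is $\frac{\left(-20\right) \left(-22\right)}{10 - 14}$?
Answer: $-110$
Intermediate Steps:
$\frac{\left(-20\right) \left(-22\right)}{10 - 14} = \frac{440}{-4} = 440 \left(- \frac{1}{4}\right) = -110$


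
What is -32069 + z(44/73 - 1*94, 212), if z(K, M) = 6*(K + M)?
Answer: -2289089/73 ≈ -31357.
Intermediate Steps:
z(K, M) = 6*K + 6*M
-32069 + z(44/73 - 1*94, 212) = -32069 + (6*(44/73 - 1*94) + 6*212) = -32069 + (6*(44*(1/73) - 94) + 1272) = -32069 + (6*(44/73 - 94) + 1272) = -32069 + (6*(-6818/73) + 1272) = -32069 + (-40908/73 + 1272) = -32069 + 51948/73 = -2289089/73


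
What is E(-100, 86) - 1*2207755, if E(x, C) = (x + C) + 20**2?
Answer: -2207369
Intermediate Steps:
E(x, C) = 400 + C + x (E(x, C) = (C + x) + 400 = 400 + C + x)
E(-100, 86) - 1*2207755 = (400 + 86 - 100) - 1*2207755 = 386 - 2207755 = -2207369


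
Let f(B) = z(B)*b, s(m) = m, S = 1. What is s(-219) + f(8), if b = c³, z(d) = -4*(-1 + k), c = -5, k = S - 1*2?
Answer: -1219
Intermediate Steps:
k = -1 (k = 1 - 1*2 = 1 - 2 = -1)
z(d) = 8 (z(d) = -4*(-1 - 1) = -4*(-2) = 8)
b = -125 (b = (-5)³ = -125)
f(B) = -1000 (f(B) = 8*(-125) = -1000)
s(-219) + f(8) = -219 - 1000 = -1219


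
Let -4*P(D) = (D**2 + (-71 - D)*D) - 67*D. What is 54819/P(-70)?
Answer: -18273/805 ≈ -22.699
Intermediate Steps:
P(D) = -D**2/4 + 67*D/4 - D*(-71 - D)/4 (P(D) = -((D**2 + (-71 - D)*D) - 67*D)/4 = -((D**2 + D*(-71 - D)) - 67*D)/4 = -(D**2 - 67*D + D*(-71 - D))/4 = -D**2/4 + 67*D/4 - D*(-71 - D)/4)
54819/P(-70) = 54819/(((69/2)*(-70))) = 54819/(-2415) = 54819*(-1/2415) = -18273/805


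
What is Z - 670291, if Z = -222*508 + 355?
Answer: -782712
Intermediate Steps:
Z = -112421 (Z = -112776 + 355 = -112421)
Z - 670291 = -112421 - 670291 = -782712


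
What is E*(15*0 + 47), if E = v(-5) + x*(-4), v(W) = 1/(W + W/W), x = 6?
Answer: -4559/4 ≈ -1139.8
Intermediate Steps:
v(W) = 1/(1 + W) (v(W) = 1/(W + 1) = 1/(1 + W))
E = -97/4 (E = 1/(1 - 5) + 6*(-4) = 1/(-4) - 24 = -¼ - 24 = -97/4 ≈ -24.250)
E*(15*0 + 47) = -97*(15*0 + 47)/4 = -97*(0 + 47)/4 = -97/4*47 = -4559/4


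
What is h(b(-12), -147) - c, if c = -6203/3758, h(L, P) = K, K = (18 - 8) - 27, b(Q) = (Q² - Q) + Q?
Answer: -57683/3758 ≈ -15.349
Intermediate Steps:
b(Q) = Q²
K = -17 (K = 10 - 27 = -17)
h(L, P) = -17
c = -6203/3758 (c = -6203*1/3758 = -6203/3758 ≈ -1.6506)
h(b(-12), -147) - c = -17 - 1*(-6203/3758) = -17 + 6203/3758 = -57683/3758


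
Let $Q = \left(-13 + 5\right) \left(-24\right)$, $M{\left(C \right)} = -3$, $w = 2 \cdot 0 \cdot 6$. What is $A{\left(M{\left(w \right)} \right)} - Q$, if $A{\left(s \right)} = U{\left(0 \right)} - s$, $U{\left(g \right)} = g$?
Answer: $-189$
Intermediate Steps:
$w = 0$ ($w = 0 \cdot 6 = 0$)
$A{\left(s \right)} = - s$ ($A{\left(s \right)} = 0 - s = - s$)
$Q = 192$ ($Q = \left(-8\right) \left(-24\right) = 192$)
$A{\left(M{\left(w \right)} \right)} - Q = \left(-1\right) \left(-3\right) - 192 = 3 - 192 = -189$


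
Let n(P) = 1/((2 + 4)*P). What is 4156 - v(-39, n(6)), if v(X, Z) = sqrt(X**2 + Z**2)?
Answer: 4156 - sqrt(1971217)/36 ≈ 4117.0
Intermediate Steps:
n(P) = 1/(6*P)
4156 - v(-39, n(6)) = 4156 - sqrt((-39)**2 + ((1/6)/6)**2) = 4156 - sqrt(1521 + ((1/6)*(1/6))**2) = 4156 - sqrt(1521 + (1/36)**2) = 4156 - sqrt(1521 + 1/1296) = 4156 - sqrt(1971217/1296) = 4156 - sqrt(1971217)/36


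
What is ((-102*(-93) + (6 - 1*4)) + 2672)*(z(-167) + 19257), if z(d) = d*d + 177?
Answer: 575447680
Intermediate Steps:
z(d) = 177 + d² (z(d) = d² + 177 = 177 + d²)
((-102*(-93) + (6 - 1*4)) + 2672)*(z(-167) + 19257) = ((-102*(-93) + (6 - 1*4)) + 2672)*((177 + (-167)²) + 19257) = ((9486 + (6 - 4)) + 2672)*((177 + 27889) + 19257) = ((9486 + 2) + 2672)*(28066 + 19257) = (9488 + 2672)*47323 = 12160*47323 = 575447680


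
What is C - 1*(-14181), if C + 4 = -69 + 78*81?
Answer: 20426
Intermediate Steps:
C = 6245 (C = -4 + (-69 + 78*81) = -4 + (-69 + 6318) = -4 + 6249 = 6245)
C - 1*(-14181) = 6245 - 1*(-14181) = 6245 + 14181 = 20426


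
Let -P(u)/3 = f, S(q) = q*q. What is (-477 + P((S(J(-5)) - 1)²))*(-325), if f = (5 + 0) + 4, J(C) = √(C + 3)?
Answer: 163800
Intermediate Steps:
J(C) = √(3 + C)
S(q) = q²
f = 9 (f = 5 + 4 = 9)
P(u) = -27 (P(u) = -3*9 = -27)
(-477 + P((S(J(-5)) - 1)²))*(-325) = (-477 - 27)*(-325) = -504*(-325) = 163800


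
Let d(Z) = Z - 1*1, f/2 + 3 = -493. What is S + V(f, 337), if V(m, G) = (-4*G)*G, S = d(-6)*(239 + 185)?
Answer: -457244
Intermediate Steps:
f = -992 (f = -6 + 2*(-493) = -6 - 986 = -992)
d(Z) = -1 + Z (d(Z) = Z - 1 = -1 + Z)
S = -2968 (S = (-1 - 6)*(239 + 185) = -7*424 = -2968)
V(m, G) = -4*G**2
S + V(f, 337) = -2968 - 4*337**2 = -2968 - 4*113569 = -2968 - 454276 = -457244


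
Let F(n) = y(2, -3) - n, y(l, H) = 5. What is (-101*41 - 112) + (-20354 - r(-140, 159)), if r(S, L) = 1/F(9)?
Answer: -98427/4 ≈ -24607.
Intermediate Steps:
F(n) = 5 - n
r(S, L) = -¼ (r(S, L) = 1/(5 - 1*9) = 1/(5 - 9) = 1/(-4) = -¼)
(-101*41 - 112) + (-20354 - r(-140, 159)) = (-101*41 - 112) + (-20354 - 1*(-¼)) = (-4141 - 112) + (-20354 + ¼) = -4253 - 81415/4 = -98427/4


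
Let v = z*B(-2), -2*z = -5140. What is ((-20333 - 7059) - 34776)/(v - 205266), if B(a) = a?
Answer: 1636/5537 ≈ 0.29547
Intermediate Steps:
z = 2570 (z = -½*(-5140) = 2570)
v = -5140 (v = 2570*(-2) = -5140)
((-20333 - 7059) - 34776)/(v - 205266) = ((-20333 - 7059) - 34776)/(-5140 - 205266) = (-27392 - 34776)/(-210406) = -62168*(-1/210406) = 1636/5537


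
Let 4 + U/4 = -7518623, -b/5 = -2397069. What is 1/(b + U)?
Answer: -1/18089163 ≈ -5.5282e-8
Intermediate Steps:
b = 11985345 (b = -5*(-2397069) = 11985345)
U = -30074508 (U = -16 + 4*(-7518623) = -16 - 30074492 = -30074508)
1/(b + U) = 1/(11985345 - 30074508) = 1/(-18089163) = -1/18089163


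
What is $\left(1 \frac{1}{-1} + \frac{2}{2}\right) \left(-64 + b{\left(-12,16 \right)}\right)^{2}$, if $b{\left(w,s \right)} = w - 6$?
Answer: $0$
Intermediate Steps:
$b{\left(w,s \right)} = -6 + w$ ($b{\left(w,s \right)} = w - 6 = -6 + w$)
$\left(1 \frac{1}{-1} + \frac{2}{2}\right) \left(-64 + b{\left(-12,16 \right)}\right)^{2} = \left(1 \frac{1}{-1} + \frac{2}{2}\right) \left(-64 - 18\right)^{2} = \left(1 \left(-1\right) + 2 \cdot \frac{1}{2}\right) \left(-64 - 18\right)^{2} = \left(-1 + 1\right) \left(-82\right)^{2} = 0 \cdot 6724 = 0$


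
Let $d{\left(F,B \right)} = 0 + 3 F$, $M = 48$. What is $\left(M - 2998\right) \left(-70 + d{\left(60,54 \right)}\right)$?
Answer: $-324500$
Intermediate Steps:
$d{\left(F,B \right)} = 3 F$
$\left(M - 2998\right) \left(-70 + d{\left(60,54 \right)}\right) = \left(48 - 2998\right) \left(-70 + 3 \cdot 60\right) = - 2950 \left(-70 + 180\right) = \left(-2950\right) 110 = -324500$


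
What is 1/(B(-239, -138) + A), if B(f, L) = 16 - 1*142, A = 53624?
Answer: 1/53498 ≈ 1.8692e-5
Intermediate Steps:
B(f, L) = -126 (B(f, L) = 16 - 142 = -126)
1/(B(-239, -138) + A) = 1/(-126 + 53624) = 1/53498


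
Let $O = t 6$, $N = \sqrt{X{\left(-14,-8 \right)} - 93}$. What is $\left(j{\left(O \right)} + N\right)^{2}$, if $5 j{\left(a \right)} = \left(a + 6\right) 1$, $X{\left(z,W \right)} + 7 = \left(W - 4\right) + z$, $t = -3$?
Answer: $- \frac{3006}{25} - \frac{72 i \sqrt{14}}{5} \approx -120.24 - 53.88 i$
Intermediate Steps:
$X{\left(z,W \right)} = -11 + W + z$ ($X{\left(z,W \right)} = -7 + \left(\left(W - 4\right) + z\right) = -7 + \left(\left(-4 + W\right) + z\right) = -7 + \left(-4 + W + z\right) = -11 + W + z$)
$N = 3 i \sqrt{14}$ ($N = \sqrt{\left(-11 - 8 - 14\right) - 93} = \sqrt{-33 - 93} = \sqrt{-126} = 3 i \sqrt{14} \approx 11.225 i$)
$O = -18$ ($O = \left(-3\right) 6 = -18$)
$j{\left(a \right)} = \frac{6}{5} + \frac{a}{5}$ ($j{\left(a \right)} = \frac{\left(a + 6\right) 1}{5} = \frac{\left(6 + a\right) 1}{5} = \frac{6 + a}{5} = \frac{6}{5} + \frac{a}{5}$)
$\left(j{\left(O \right)} + N\right)^{2} = \left(\left(\frac{6}{5} + \frac{1}{5} \left(-18\right)\right) + 3 i \sqrt{14}\right)^{2} = \left(\left(\frac{6}{5} - \frac{18}{5}\right) + 3 i \sqrt{14}\right)^{2} = \left(- \frac{12}{5} + 3 i \sqrt{14}\right)^{2}$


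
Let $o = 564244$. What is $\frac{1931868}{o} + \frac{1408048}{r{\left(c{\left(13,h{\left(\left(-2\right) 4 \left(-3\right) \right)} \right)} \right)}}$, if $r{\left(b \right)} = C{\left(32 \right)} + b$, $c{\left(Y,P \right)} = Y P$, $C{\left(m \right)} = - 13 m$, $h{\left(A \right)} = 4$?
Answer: $- \frac{49611214735}{12836551} \approx -3864.8$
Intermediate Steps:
$c{\left(Y,P \right)} = P Y$
$r{\left(b \right)} = -416 + b$ ($r{\left(b \right)} = \left(-13\right) 32 + b = -416 + b$)
$\frac{1931868}{o} + \frac{1408048}{r{\left(c{\left(13,h{\left(\left(-2\right) 4 \left(-3\right) \right)} \right)} \right)}} = \frac{1931868}{564244} + \frac{1408048}{-416 + 4 \cdot 13} = 1931868 \cdot \frac{1}{564244} + \frac{1408048}{-416 + 52} = \frac{482967}{141061} + \frac{1408048}{-364} = \frac{482967}{141061} + 1408048 \left(- \frac{1}{364}\right) = \frac{482967}{141061} - \frac{352012}{91} = - \frac{49611214735}{12836551}$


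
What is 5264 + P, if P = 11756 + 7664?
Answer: 24684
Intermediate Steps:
P = 19420
5264 + P = 5264 + 19420 = 24684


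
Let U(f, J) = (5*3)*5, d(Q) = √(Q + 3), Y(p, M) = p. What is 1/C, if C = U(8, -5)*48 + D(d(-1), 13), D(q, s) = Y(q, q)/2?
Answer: 7200/25919999 - √2/25919999 ≈ 0.00027772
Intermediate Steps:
d(Q) = √(3 + Q)
U(f, J) = 75 (U(f, J) = 15*5 = 75)
D(q, s) = q/2
C = 3600 + √2/2 (C = 75*48 + √(3 - 1)/2 = 3600 + √2/2 ≈ 3600.7)
1/C = 1/(3600 + √2/2)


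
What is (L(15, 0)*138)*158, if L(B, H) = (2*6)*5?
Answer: 1308240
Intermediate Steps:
L(B, H) = 60 (L(B, H) = 12*5 = 60)
(L(15, 0)*138)*158 = (60*138)*158 = 8280*158 = 1308240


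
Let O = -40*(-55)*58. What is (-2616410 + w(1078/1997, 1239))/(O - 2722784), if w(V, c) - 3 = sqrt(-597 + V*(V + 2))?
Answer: 2616407/2595184 - I*sqrt(2375373757)/5182582448 ≈ 1.0082 - 9.4042e-6*I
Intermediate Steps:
w(V, c) = 3 + sqrt(-597 + V*(2 + V)) (w(V, c) = 3 + sqrt(-597 + V*(V + 2)) = 3 + sqrt(-597 + V*(2 + V)))
O = 127600 (O = 2200*58 = 127600)
(-2616410 + w(1078/1997, 1239))/(O - 2722784) = (-2616410 + (3 + sqrt(-597 + (1078/1997)**2 + 2*(1078/1997))))/(127600 - 2722784) = (-2616410 + (3 + sqrt(-597 + (1078*(1/1997))**2 + 2*(1078*(1/1997)))))/(-2595184) = (-2616410 + (3 + sqrt(-597 + (1078/1997)**2 + 2*(1078/1997))))*(-1/2595184) = (-2616410 + (3 + sqrt(-597 + 1162084/3988009 + 2156/1997)))*(-1/2595184) = (-2616410 + (3 + sqrt(-2375373757/3988009)))*(-1/2595184) = (-2616410 + (3 + I*sqrt(2375373757)/1997))*(-1/2595184) = (-2616407 + I*sqrt(2375373757)/1997)*(-1/2595184) = 2616407/2595184 - I*sqrt(2375373757)/5182582448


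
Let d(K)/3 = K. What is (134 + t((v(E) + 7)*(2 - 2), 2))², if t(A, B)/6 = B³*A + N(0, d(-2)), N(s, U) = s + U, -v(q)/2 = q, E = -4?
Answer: 9604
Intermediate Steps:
v(q) = -2*q
d(K) = 3*K
N(s, U) = U + s
t(A, B) = -36 + 6*A*B³ (t(A, B) = 6*(B³*A + (3*(-2) + 0)) = 6*(A*B³ + (-6 + 0)) = 6*(A*B³ - 6) = 6*(-6 + A*B³) = -36 + 6*A*B³)
(134 + t((v(E) + 7)*(2 - 2), 2))² = (134 + (-36 + 6*((-2*(-4) + 7)*(2 - 2))*2³))² = (134 + (-36 + 6*((8 + 7)*0)*8))² = (134 + (-36 + 6*(15*0)*8))² = (134 + (-36 + 6*0*8))² = (134 + (-36 + 0))² = (134 - 36)² = 98² = 9604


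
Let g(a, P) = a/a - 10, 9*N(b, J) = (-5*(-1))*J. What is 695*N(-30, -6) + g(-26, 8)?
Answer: -6977/3 ≈ -2325.7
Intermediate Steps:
N(b, J) = 5*J/9 (N(b, J) = ((-5*(-1))*J)/9 = (5*J)/9 = 5*J/9)
g(a, P) = -9 (g(a, P) = 1 - 10 = -9)
695*N(-30, -6) + g(-26, 8) = 695*((5/9)*(-6)) - 9 = 695*(-10/3) - 9 = -6950/3 - 9 = -6977/3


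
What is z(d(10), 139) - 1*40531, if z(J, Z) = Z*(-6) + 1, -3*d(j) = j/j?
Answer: -41364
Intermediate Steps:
d(j) = -⅓ (d(j) = -j/(3*j) = -⅓*1 = -⅓)
z(J, Z) = 1 - 6*Z (z(J, Z) = -6*Z + 1 = 1 - 6*Z)
z(d(10), 139) - 1*40531 = (1 - 6*139) - 1*40531 = (1 - 834) - 40531 = -833 - 40531 = -41364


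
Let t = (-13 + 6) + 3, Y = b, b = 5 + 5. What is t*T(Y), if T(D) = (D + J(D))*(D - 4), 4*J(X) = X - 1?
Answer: -294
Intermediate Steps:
b = 10
Y = 10
t = -4 (t = -7 + 3 = -4)
J(X) = -¼ + X/4 (J(X) = (X - 1)/4 = (-1 + X)/4 = -¼ + X/4)
T(D) = (-4 + D)*(-¼ + 5*D/4) (T(D) = (D + (-¼ + D/4))*(D - 4) = (-¼ + 5*D/4)*(-4 + D) = (-4 + D)*(-¼ + 5*D/4))
t*T(Y) = -4*(1 - 21/4*10 + (5/4)*10²) = -4*(1 - 105/2 + (5/4)*100) = -4*(1 - 105/2 + 125) = -4*147/2 = -294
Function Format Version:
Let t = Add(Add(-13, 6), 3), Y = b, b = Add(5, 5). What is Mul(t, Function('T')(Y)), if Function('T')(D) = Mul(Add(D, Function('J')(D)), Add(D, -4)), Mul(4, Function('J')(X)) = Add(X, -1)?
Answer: -294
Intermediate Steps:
b = 10
Y = 10
t = -4 (t = Add(-7, 3) = -4)
Function('J')(X) = Add(Rational(-1, 4), Mul(Rational(1, 4), X)) (Function('J')(X) = Mul(Rational(1, 4), Add(X, -1)) = Mul(Rational(1, 4), Add(-1, X)) = Add(Rational(-1, 4), Mul(Rational(1, 4), X)))
Function('T')(D) = Mul(Add(-4, D), Add(Rational(-1, 4), Mul(Rational(5, 4), D))) (Function('T')(D) = Mul(Add(D, Add(Rational(-1, 4), Mul(Rational(1, 4), D))), Add(D, -4)) = Mul(Add(Rational(-1, 4), Mul(Rational(5, 4), D)), Add(-4, D)) = Mul(Add(-4, D), Add(Rational(-1, 4), Mul(Rational(5, 4), D))))
Mul(t, Function('T')(Y)) = Mul(-4, Add(1, Mul(Rational(-21, 4), 10), Mul(Rational(5, 4), Pow(10, 2)))) = Mul(-4, Add(1, Rational(-105, 2), Mul(Rational(5, 4), 100))) = Mul(-4, Add(1, Rational(-105, 2), 125)) = Mul(-4, Rational(147, 2)) = -294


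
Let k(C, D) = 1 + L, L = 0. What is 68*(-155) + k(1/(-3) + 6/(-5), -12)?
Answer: -10539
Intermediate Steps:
k(C, D) = 1 (k(C, D) = 1 + 0 = 1)
68*(-155) + k(1/(-3) + 6/(-5), -12) = 68*(-155) + 1 = -10540 + 1 = -10539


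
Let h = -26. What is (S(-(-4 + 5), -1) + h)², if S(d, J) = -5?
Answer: 961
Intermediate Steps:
(S(-(-4 + 5), -1) + h)² = (-5 - 26)² = (-31)² = 961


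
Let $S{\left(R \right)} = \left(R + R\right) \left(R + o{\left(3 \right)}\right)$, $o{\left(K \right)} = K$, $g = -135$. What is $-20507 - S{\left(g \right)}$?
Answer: $-56147$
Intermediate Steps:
$S{\left(R \right)} = 2 R \left(3 + R\right)$ ($S{\left(R \right)} = \left(R + R\right) \left(R + 3\right) = 2 R \left(3 + R\right)$)
$-20507 - S{\left(g \right)} = -20507 - 2 \left(-135\right) \left(3 - 135\right) = -20507 - 2 \left(-135\right) \left(-132\right) = -20507 - 35640 = -56147$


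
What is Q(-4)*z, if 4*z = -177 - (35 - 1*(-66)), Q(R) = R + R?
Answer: 556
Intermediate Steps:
Q(R) = 2*R
z = -139/2 (z = (-177 - (35 - 1*(-66)))/4 = (-177 - (35 + 66))/4 = (-177 - 1*101)/4 = (-177 - 101)/4 = (1/4)*(-278) = -139/2 ≈ -69.500)
Q(-4)*z = (2*(-4))*(-139/2) = -8*(-139/2) = 556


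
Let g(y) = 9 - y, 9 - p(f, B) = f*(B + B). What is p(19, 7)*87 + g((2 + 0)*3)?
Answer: -22356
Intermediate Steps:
p(f, B) = 9 - 2*B*f (p(f, B) = 9 - f*(B + B) = 9 - f*2*B = 9 - 2*B*f)
p(19, 7)*87 + g((2 + 0)*3) = (9 - 2*7*19)*87 + (9 - (2 + 0)*3) = (9 - 266)*87 + (9 - 2*3) = -257*87 + (9 - 1*6) = -22359 + (9 - 6) = -22359 + 3 = -22356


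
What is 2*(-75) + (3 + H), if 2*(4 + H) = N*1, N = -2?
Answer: -152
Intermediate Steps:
H = -5 (H = -4 + (-2*1)/2 = -4 + (1/2)*(-2) = -4 - 1 = -5)
2*(-75) + (3 + H) = 2*(-75) + (3 - 5) = -150 - 2 = -152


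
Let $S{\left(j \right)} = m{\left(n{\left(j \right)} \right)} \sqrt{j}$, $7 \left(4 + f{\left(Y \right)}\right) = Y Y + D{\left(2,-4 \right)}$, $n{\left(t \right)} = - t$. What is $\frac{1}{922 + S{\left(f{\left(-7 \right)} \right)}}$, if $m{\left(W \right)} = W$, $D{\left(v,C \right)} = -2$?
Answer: $\frac{316246}{291571953} + \frac{133 \sqrt{133}}{291571953} \approx 0.0010899$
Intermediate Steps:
$f{\left(Y \right)} = - \frac{30}{7} + \frac{Y^{2}}{7}$ ($f{\left(Y \right)} = -4 + \frac{Y Y - 2}{7} = -4 + \frac{Y^{2} - 2}{7} = -4 + \frac{-2 + Y^{2}}{7} = -4 + \left(- \frac{2}{7} + \frac{Y^{2}}{7}\right) = - \frac{30}{7} + \frac{Y^{2}}{7}$)
$S{\left(j \right)} = - j^{\frac{3}{2}}$ ($S{\left(j \right)} = - j \sqrt{j} = - j^{\frac{3}{2}}$)
$\frac{1}{922 + S{\left(f{\left(-7 \right)} \right)}} = \frac{1}{922 - \left(- \frac{30}{7} + \frac{\left(-7\right)^{2}}{7}\right)^{\frac{3}{2}}} = \frac{1}{922 - \left(- \frac{30}{7} + \frac{1}{7} \cdot 49\right)^{\frac{3}{2}}} = \frac{1}{922 - \left(- \frac{30}{7} + 7\right)^{\frac{3}{2}}} = \frac{1}{922 - \left(\frac{19}{7}\right)^{\frac{3}{2}}} = \frac{1}{922 - \frac{19 \sqrt{133}}{49}}$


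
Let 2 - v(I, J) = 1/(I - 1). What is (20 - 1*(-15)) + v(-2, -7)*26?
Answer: 287/3 ≈ 95.667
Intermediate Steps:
v(I, J) = 2 - 1/(-1 + I) (v(I, J) = 2 - 1/(I - 1) = 2 - 1/(-1 + I))
(20 - 1*(-15)) + v(-2, -7)*26 = (20 - 1*(-15)) + ((-3 + 2*(-2))/(-1 - 2))*26 = (20 + 15) + ((-3 - 4)/(-3))*26 = 35 - ⅓*(-7)*26 = 35 + (7/3)*26 = 35 + 182/3 = 287/3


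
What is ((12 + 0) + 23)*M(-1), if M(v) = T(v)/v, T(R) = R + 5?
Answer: -140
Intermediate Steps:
T(R) = 5 + R
M(v) = (5 + v)/v
((12 + 0) + 23)*M(-1) = ((12 + 0) + 23)*((5 - 1)/(-1)) = (12 + 23)*(-1*4) = 35*(-4) = -140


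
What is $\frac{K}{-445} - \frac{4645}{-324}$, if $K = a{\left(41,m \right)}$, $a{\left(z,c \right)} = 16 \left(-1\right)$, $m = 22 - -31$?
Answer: $\frac{2072209}{144180} \approx 14.372$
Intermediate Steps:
$m = 53$ ($m = 22 + 31 = 53$)
$a{\left(z,c \right)} = -16$
$K = -16$
$\frac{K}{-445} - \frac{4645}{-324} = - \frac{16}{-445} - \frac{4645}{-324} = \left(-16\right) \left(- \frac{1}{445}\right) - - \frac{4645}{324} = \frac{16}{445} + \frac{4645}{324} = \frac{2072209}{144180}$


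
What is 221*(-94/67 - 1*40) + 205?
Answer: -599319/67 ≈ -8945.1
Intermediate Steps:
221*(-94/67 - 1*40) + 205 = 221*(-94*1/67 - 40) + 205 = 221*(-94/67 - 40) + 205 = 221*(-2774/67) + 205 = -613054/67 + 205 = -599319/67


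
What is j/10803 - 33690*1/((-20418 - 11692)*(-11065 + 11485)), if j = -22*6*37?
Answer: -55985169/124522580 ≈ -0.44960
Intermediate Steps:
j = -4884 (j = -132*37 = -4884)
j/10803 - 33690*1/((-20418 - 11692)*(-11065 + 11485)) = -4884/10803 - 33690*1/((-20418 - 11692)*(-11065 + 11485)) = -4884*1/10803 - 33690/(420*(-32110)) = -1628/3601 - 33690/(-13486200) = -1628/3601 - 33690*(-1/13486200) = -1628/3601 + 1123/449540 = -55985169/124522580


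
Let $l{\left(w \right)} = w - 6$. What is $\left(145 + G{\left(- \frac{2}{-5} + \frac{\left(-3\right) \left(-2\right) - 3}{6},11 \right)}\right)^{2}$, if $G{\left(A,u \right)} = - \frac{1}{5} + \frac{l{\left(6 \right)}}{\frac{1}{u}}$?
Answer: $\frac{524176}{25} \approx 20967.0$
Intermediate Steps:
$l{\left(w \right)} = -6 + w$ ($l{\left(w \right)} = w - 6 = -6 + w$)
$G{\left(A,u \right)} = - \frac{1}{5}$ ($G{\left(A,u \right)} = - \frac{1}{5} + \frac{-6 + 6}{\frac{1}{u}} = \left(-1\right) \frac{1}{5} + 0 u = - \frac{1}{5} + 0 = - \frac{1}{5}$)
$\left(145 + G{\left(- \frac{2}{-5} + \frac{\left(-3\right) \left(-2\right) - 3}{6},11 \right)}\right)^{2} = \left(145 - \frac{1}{5}\right)^{2} = \left(\frac{724}{5}\right)^{2} = \frac{524176}{25}$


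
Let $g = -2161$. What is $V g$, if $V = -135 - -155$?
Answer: $-43220$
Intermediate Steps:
$V = 20$ ($V = -135 + 155 = 20$)
$V g = 20 \left(-2161\right) = -43220$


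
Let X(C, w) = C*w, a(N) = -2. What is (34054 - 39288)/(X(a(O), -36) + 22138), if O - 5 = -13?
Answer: -2617/11105 ≈ -0.23566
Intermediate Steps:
O = -8 (O = 5 - 13 = -8)
(34054 - 39288)/(X(a(O), -36) + 22138) = (34054 - 39288)/(-2*(-36) + 22138) = -5234/(72 + 22138) = -5234/22210 = -5234*1/22210 = -2617/11105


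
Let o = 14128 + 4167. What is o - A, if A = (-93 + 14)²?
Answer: 12054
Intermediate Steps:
A = 6241 (A = (-79)² = 6241)
o = 18295
o - A = 18295 - 1*6241 = 18295 - 6241 = 12054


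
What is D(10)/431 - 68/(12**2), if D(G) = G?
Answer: -6967/15516 ≈ -0.44902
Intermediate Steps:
D(10)/431 - 68/(12**2) = 10/431 - 68/(12**2) = 10*(1/431) - 68/144 = 10/431 - 68*1/144 = 10/431 - 17/36 = -6967/15516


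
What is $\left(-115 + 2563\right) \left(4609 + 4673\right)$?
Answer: $22722336$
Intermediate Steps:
$\left(-115 + 2563\right) \left(4609 + 4673\right) = 2448 \cdot 9282 = 22722336$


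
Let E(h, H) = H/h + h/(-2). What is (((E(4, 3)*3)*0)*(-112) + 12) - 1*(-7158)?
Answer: 7170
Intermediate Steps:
E(h, H) = -h/2 + H/h (E(h, H) = H/h + h*(-½) = H/h - h/2 = -h/2 + H/h)
(((E(4, 3)*3)*0)*(-112) + 12) - 1*(-7158) = ((((-½*4 + 3/4)*3)*0)*(-112) + 12) - 1*(-7158) = ((((-2 + 3*(¼))*3)*0)*(-112) + 12) + 7158 = ((((-2 + ¾)*3)*0)*(-112) + 12) + 7158 = ((-5/4*3*0)*(-112) + 12) + 7158 = (-15/4*0*(-112) + 12) + 7158 = (0*(-112) + 12) + 7158 = (0 + 12) + 7158 = 12 + 7158 = 7170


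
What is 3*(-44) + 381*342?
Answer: 130170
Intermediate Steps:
3*(-44) + 381*342 = -132 + 130302 = 130170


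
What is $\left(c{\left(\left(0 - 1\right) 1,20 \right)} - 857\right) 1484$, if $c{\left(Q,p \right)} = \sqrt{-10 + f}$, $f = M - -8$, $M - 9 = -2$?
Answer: $-1271788 + 1484 \sqrt{5} \approx -1.2685 \cdot 10^{6}$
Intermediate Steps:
$M = 7$ ($M = 9 - 2 = 7$)
$f = 15$ ($f = 7 - -8 = 7 + 8 = 15$)
$c{\left(Q,p \right)} = \sqrt{5}$ ($c{\left(Q,p \right)} = \sqrt{-10 + 15} = \sqrt{5}$)
$\left(c{\left(\left(0 - 1\right) 1,20 \right)} - 857\right) 1484 = \left(\sqrt{5} - 857\right) 1484 = \left(-857 + \sqrt{5}\right) 1484 = -1271788 + 1484 \sqrt{5}$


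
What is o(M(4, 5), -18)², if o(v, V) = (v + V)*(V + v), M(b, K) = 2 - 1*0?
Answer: 65536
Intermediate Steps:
M(b, K) = 2 (M(b, K) = 2 + 0 = 2)
o(v, V) = (V + v)² (o(v, V) = (V + v)*(V + v) = (V + v)²)
o(M(4, 5), -18)² = ((-18 + 2)²)² = ((-16)²)² = 256² = 65536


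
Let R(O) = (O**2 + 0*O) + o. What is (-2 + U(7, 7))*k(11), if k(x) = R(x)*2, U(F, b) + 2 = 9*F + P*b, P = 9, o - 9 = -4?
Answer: 30744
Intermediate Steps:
o = 5 (o = 9 - 4 = 5)
R(O) = 5 + O**2 (R(O) = (O**2 + 0*O) + 5 = (O**2 + 0) + 5 = O**2 + 5 = 5 + O**2)
U(F, b) = -2 + 9*F + 9*b (U(F, b) = -2 + (9*F + 9*b) = -2 + 9*F + 9*b)
k(x) = 10 + 2*x**2 (k(x) = (5 + x**2)*2 = 10 + 2*x**2)
(-2 + U(7, 7))*k(11) = (-2 + (-2 + 9*7 + 9*7))*(10 + 2*11**2) = (-2 + (-2 + 63 + 63))*(10 + 2*121) = (-2 + 124)*(10 + 242) = 122*252 = 30744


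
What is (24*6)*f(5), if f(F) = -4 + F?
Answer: 144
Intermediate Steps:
(24*6)*f(5) = (24*6)*(-4 + 5) = 144*1 = 144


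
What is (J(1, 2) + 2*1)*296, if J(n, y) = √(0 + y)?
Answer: 592 + 296*√2 ≈ 1010.6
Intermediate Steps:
J(n, y) = √y
(J(1, 2) + 2*1)*296 = (√2 + 2*1)*296 = (√2 + 2)*296 = (2 + √2)*296 = 592 + 296*√2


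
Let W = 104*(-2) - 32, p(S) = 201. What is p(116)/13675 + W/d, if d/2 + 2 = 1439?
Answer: -450721/6550325 ≈ -0.068809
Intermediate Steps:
d = 2874 (d = -4 + 2*1439 = -4 + 2878 = 2874)
W = -240 (W = -208 - 32 = -240)
p(116)/13675 + W/d = 201/13675 - 240/2874 = 201*(1/13675) - 240*1/2874 = 201/13675 - 40/479 = -450721/6550325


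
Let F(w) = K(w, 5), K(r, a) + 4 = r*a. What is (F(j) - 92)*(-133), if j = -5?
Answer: 16093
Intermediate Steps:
K(r, a) = -4 + a*r (K(r, a) = -4 + r*a = -4 + a*r)
F(w) = -4 + 5*w
(F(j) - 92)*(-133) = ((-4 + 5*(-5)) - 92)*(-133) = ((-4 - 25) - 92)*(-133) = (-29 - 92)*(-133) = -121*(-133) = 16093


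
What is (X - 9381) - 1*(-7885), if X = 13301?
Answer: 11805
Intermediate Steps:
(X - 9381) - 1*(-7885) = (13301 - 9381) - 1*(-7885) = 3920 + 7885 = 11805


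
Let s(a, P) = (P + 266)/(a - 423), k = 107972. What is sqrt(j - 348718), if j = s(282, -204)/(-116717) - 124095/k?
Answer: I*sqrt(275260918778980583745430033023)/888452838642 ≈ 590.52*I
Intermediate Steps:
s(a, P) = (266 + P)/(-423 + a)
j = -2042236757951/1776905677284 (j = ((266 - 204)/(-423 + 282))/(-116717) - 124095/107972 = (62/(-141))*(-1/116717) - 124095*1/107972 = -1/141*62*(-1/116717) - 124095/107972 = -62/141*(-1/116717) - 124095/107972 = 62/16457097 - 124095/107972 = -2042236757951/1776905677284 ≈ -1.1493)
sqrt(j - 348718) = sqrt(-2042236757951/1776905677284 - 348718) = sqrt(-619641036207879863/1776905677284) = I*sqrt(275260918778980583745430033023)/888452838642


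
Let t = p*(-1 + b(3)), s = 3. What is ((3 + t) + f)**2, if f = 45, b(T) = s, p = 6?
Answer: 3600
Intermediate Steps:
b(T) = 3
t = 12 (t = 6*(-1 + 3) = 6*2 = 12)
((3 + t) + f)**2 = ((3 + 12) + 45)**2 = (15 + 45)**2 = 60**2 = 3600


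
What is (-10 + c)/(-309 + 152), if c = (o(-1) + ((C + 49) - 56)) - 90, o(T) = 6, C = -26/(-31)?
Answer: 3105/4867 ≈ 0.63797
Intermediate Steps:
C = 26/31 (C = -26*(-1/31) = 26/31 ≈ 0.83871)
c = -2795/31 (c = (6 + ((26/31 + 49) - 56)) - 90 = (6 + (1545/31 - 56)) - 90 = (6 - 191/31) - 90 = -5/31 - 90 = -2795/31 ≈ -90.161)
(-10 + c)/(-309 + 152) = (-10 - 2795/31)/(-309 + 152) = -3105/31/(-157) = -3105/31*(-1/157) = 3105/4867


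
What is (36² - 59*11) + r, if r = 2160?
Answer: 2807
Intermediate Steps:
(36² - 59*11) + r = (36² - 59*11) + 2160 = (1296 - 649) + 2160 = 647 + 2160 = 2807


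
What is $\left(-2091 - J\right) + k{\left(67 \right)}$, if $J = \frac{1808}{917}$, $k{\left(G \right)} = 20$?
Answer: $- \frac{1900915}{917} \approx -2073.0$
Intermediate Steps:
$J = \frac{1808}{917}$ ($J = 1808 \cdot \frac{1}{917} = \frac{1808}{917} \approx 1.9716$)
$\left(-2091 - J\right) + k{\left(67 \right)} = \left(-2091 - \frac{1808}{917}\right) + 20 = - \frac{1919255}{917} + 20 = - \frac{1900915}{917}$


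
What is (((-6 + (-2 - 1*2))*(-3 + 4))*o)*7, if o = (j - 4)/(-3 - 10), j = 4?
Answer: 0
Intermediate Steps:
o = 0 (o = (4 - 4)/(-3 - 10) = 0/(-13) = 0*(-1/13) = 0)
(((-6 + (-2 - 1*2))*(-3 + 4))*o)*7 = (((-6 + (-2 - 1*2))*(-3 + 4))*0)*7 = (((-6 + (-2 - 2))*1)*0)*7 = (((-6 - 4)*1)*0)*7 = (-10*1*0)*7 = -10*0*7 = 0*7 = 0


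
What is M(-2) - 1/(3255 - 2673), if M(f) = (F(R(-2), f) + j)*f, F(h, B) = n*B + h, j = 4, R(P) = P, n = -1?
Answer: -4657/582 ≈ -8.0017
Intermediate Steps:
F(h, B) = h - B (F(h, B) = -B + h = h - B)
M(f) = f*(2 - f) (M(f) = ((-2 - f) + 4)*f = (2 - f)*f = f*(2 - f))
M(-2) - 1/(3255 - 2673) = -2*(2 - 1*(-2)) - 1/(3255 - 2673) = -2*(2 + 2) - 1/582 = -2*4 - 1*1/582 = -8 - 1/582 = -4657/582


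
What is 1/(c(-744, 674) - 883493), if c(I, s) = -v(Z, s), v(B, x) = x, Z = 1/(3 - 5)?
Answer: -1/884167 ≈ -1.1310e-6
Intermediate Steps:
Z = -½ (Z = 1/(-2) = -½ ≈ -0.50000)
c(I, s) = -s
1/(c(-744, 674) - 883493) = 1/(-1*674 - 883493) = 1/(-674 - 883493) = 1/(-884167) = -1/884167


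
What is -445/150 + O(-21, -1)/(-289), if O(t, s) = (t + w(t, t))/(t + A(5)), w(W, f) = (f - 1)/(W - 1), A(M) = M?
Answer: -51517/17340 ≈ -2.9710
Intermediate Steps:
w(W, f) = (-1 + f)/(-1 + W)
O(t, s) = (1 + t)/(5 + t) (O(t, s) = (t + (-1 + t)/(-1 + t))/(t + 5) = (t + 1)/(5 + t) = (1 + t)/(5 + t))
-445/150 + O(-21, -1)/(-289) = -445/150 + ((1 - 21)/(5 - 21))/(-289) = -445*1/150 + (-20/(-16))*(-1/289) = -89/30 - 1/16*(-20)*(-1/289) = -89/30 + (5/4)*(-1/289) = -89/30 - 5/1156 = -51517/17340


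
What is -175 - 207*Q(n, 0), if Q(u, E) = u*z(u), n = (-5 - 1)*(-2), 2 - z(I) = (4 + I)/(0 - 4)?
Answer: -15079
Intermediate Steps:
z(I) = 3 + I/4 (z(I) = 2 - (4 + I)/(0 - 4) = 2 - (4 + I)/(-4) = 2 - (4 + I)*(-1)/4 = 2 - (-1 - I/4) = 2 + (1 + I/4) = 3 + I/4)
n = 12 (n = -6*(-2) = 12)
Q(u, E) = u*(3 + u/4)
-175 - 207*Q(n, 0) = -175 - 207*12*(12 + 12)/4 = -175 - 207*12*24/4 = -175 - 207*72 = -175 - 14904 = -15079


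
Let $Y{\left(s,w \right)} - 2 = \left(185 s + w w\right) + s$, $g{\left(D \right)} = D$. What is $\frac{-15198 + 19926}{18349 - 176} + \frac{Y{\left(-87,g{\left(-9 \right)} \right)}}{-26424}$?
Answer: $\frac{417499799}{480203352} \approx 0.86942$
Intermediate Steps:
$Y{\left(s,w \right)} = 2 + w^{2} + 186 s$ ($Y{\left(s,w \right)} = 2 + \left(\left(185 s + w w\right) + s\right) = 2 + \left(\left(185 s + w^{2}\right) + s\right) = 2 + \left(\left(w^{2} + 185 s\right) + s\right) = 2 + \left(w^{2} + 186 s\right) = 2 + w^{2} + 186 s$)
$\frac{-15198 + 19926}{18349 - 176} + \frac{Y{\left(-87,g{\left(-9 \right)} \right)}}{-26424} = \frac{-15198 + 19926}{18349 - 176} + \frac{2 + \left(-9\right)^{2} + 186 \left(-87\right)}{-26424} = \frac{4728}{18349 - 176} + \left(2 + 81 - 16182\right) \left(- \frac{1}{26424}\right) = \frac{4728}{18173} - - \frac{16099}{26424} = 4728 \cdot \frac{1}{18173} + \frac{16099}{26424} = \frac{4728}{18173} + \frac{16099}{26424} = \frac{417499799}{480203352}$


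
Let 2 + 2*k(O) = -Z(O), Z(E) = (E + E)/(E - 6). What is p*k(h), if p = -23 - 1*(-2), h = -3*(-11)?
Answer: 140/3 ≈ 46.667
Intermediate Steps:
Z(E) = 2*E/(-6 + E) (Z(E) = (2*E)/(-6 + E) = 2*E/(-6 + E))
h = 33
k(O) = -1 - O/(-6 + O) (k(O) = -1 + (-2*O/(-6 + O))/2 = -1 - O/(-6 + O))
p = -21 (p = -23 + 2 = -21)
p*k(h) = -42*(3 - 1*33)/(-6 + 33) = -42*(3 - 33)/27 = -42*(-30)/27 = -21*(-20/9) = 140/3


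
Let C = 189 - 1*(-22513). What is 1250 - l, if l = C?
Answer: -21452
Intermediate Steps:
C = 22702 (C = 189 + 22513 = 22702)
l = 22702
1250 - l = 1250 - 1*22702 = 1250 - 22702 = -21452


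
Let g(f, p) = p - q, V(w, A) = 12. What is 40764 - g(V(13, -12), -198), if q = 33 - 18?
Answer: 40977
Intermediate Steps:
q = 15
g(f, p) = -15 + p (g(f, p) = p - 1*15 = p - 15 = -15 + p)
40764 - g(V(13, -12), -198) = 40764 - (-15 - 198) = 40764 - 1*(-213) = 40764 + 213 = 40977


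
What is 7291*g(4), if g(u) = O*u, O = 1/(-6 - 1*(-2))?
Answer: -7291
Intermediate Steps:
O = -¼ (O = 1/(-6 + 2) = 1/(-4) = -¼ ≈ -0.25000)
g(u) = -u/4
7291*g(4) = 7291*(-¼*4) = 7291*(-1) = -7291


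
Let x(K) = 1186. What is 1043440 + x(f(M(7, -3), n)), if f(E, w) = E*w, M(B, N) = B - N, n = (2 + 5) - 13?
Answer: 1044626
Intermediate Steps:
n = -6 (n = 7 - 13 = -6)
1043440 + x(f(M(7, -3), n)) = 1043440 + 1186 = 1044626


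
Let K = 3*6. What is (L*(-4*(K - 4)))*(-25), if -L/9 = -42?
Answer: 529200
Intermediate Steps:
L = 378 (L = -9*(-42) = 378)
K = 18
(L*(-4*(K - 4)))*(-25) = (378*(-4*(18 - 4)))*(-25) = (378*(-4*14))*(-25) = (378*(-56))*(-25) = -21168*(-25) = 529200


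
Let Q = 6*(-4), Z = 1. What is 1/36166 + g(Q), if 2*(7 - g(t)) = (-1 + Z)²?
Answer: 253163/36166 ≈ 7.0000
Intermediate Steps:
Q = -24
g(t) = 7 (g(t) = 7 - (-1 + 1)²/2 = 7 - ½*0² = 7 - ½*0 = 7 + 0 = 7)
1/36166 + g(Q) = 1/36166 + 7 = 253163/36166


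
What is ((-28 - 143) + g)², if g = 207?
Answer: 1296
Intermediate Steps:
((-28 - 143) + g)² = ((-28 - 143) + 207)² = (-171 + 207)² = 36² = 1296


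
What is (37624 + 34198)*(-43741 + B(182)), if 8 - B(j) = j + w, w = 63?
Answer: -3158587916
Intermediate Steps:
B(j) = -55 - j (B(j) = 8 - (j + 63) = 8 - (63 + j) = 8 + (-63 - j) = -55 - j)
(37624 + 34198)*(-43741 + B(182)) = (37624 + 34198)*(-43741 + (-55 - 1*182)) = 71822*(-43741 + (-55 - 182)) = 71822*(-43741 - 237) = 71822*(-43978) = -3158587916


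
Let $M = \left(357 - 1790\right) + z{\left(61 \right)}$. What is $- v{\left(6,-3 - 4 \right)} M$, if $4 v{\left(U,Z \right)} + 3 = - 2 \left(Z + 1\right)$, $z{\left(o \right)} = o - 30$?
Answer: $\frac{6309}{2} \approx 3154.5$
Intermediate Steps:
$z{\left(o \right)} = -30 + o$
$v{\left(U,Z \right)} = - \frac{5}{4} - \frac{Z}{2}$ ($v{\left(U,Z \right)} = - \frac{3}{4} + \frac{\left(-2\right) \left(Z + 1\right)}{4} = - \frac{3}{4} + \frac{\left(-2\right) \left(1 + Z\right)}{4} = - \frac{3}{4} + \frac{-2 - 2 Z}{4} = - \frac{3}{4} - \left(\frac{1}{2} + \frac{Z}{2}\right) = - \frac{5}{4} - \frac{Z}{2}$)
$M = -1402$ ($M = \left(357 - 1790\right) + \left(-30 + 61\right) = -1433 + 31 = -1402$)
$- v{\left(6,-3 - 4 \right)} M = - (- \frac{5}{4} - \frac{-3 - 4}{2}) \left(-1402\right) = - (- \frac{5}{4} - - \frac{7}{2}) \left(-1402\right) = - (- \frac{5}{4} + \frac{7}{2}) \left(-1402\right) = \left(-1\right) \frac{9}{4} \left(-1402\right) = \left(- \frac{9}{4}\right) \left(-1402\right) = \frac{6309}{2}$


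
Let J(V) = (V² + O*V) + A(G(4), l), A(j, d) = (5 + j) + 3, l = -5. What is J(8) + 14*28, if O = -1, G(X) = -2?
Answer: 454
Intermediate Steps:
A(j, d) = 8 + j
J(V) = 6 + V² - V (J(V) = (V² - V) + (8 - 2) = (V² - V) + 6 = 6 + V² - V)
J(8) + 14*28 = (6 + 8² - 1*8) + 14*28 = (6 + 64 - 8) + 392 = 62 + 392 = 454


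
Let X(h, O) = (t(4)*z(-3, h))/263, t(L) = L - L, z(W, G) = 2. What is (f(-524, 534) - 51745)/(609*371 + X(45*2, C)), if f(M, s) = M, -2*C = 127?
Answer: -2489/10759 ≈ -0.23134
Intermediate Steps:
C = -127/2 (C = -1/2*127 = -127/2 ≈ -63.500)
t(L) = 0
X(h, O) = 0 (X(h, O) = (0*2)/263 = 0*(1/263) = 0)
(f(-524, 534) - 51745)/(609*371 + X(45*2, C)) = (-524 - 51745)/(609*371 + 0) = -52269/(225939 + 0) = -52269/225939 = -52269*1/225939 = -2489/10759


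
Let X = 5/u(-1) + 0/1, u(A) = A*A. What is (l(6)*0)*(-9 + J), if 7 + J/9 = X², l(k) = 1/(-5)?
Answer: 0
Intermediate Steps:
u(A) = A²
l(k) = -⅕
X = 5 (X = 5/((-1)²) + 0/1 = 5/1 + 0*1 = 5*1 + 0 = 5 + 0 = 5)
J = 162 (J = -63 + 9*5² = -63 + 9*25 = -63 + 225 = 162)
(l(6)*0)*(-9 + J) = (-⅕*0)*(-9 + 162) = 0*153 = 0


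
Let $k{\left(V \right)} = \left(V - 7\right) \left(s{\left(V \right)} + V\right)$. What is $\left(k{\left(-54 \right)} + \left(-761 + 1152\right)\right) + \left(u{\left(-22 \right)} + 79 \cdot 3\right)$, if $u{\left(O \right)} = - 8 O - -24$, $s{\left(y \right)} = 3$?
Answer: $3939$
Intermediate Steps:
$u{\left(O \right)} = 24 - 8 O$ ($u{\left(O \right)} = - 8 O + 24 = 24 - 8 O$)
$k{\left(V \right)} = \left(-7 + V\right) \left(3 + V\right)$ ($k{\left(V \right)} = \left(V - 7\right) \left(3 + V\right) = \left(-7 + V\right) \left(3 + V\right)$)
$\left(k{\left(-54 \right)} + \left(-761 + 1152\right)\right) + \left(u{\left(-22 \right)} + 79 \cdot 3\right) = \left(\left(-21 + \left(-54\right)^{2} - -216\right) + \left(-761 + 1152\right)\right) + \left(\left(24 - -176\right) + 79 \cdot 3\right) = \left(\left(-21 + 2916 + 216\right) + 391\right) + \left(\left(24 + 176\right) + 237\right) = \left(3111 + 391\right) + \left(200 + 237\right) = 3502 + 437 = 3939$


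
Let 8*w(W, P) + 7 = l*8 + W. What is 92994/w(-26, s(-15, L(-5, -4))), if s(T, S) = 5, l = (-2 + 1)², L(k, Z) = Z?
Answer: -743952/25 ≈ -29758.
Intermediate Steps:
l = 1 (l = (-1)² = 1)
w(W, P) = ⅛ + W/8 (w(W, P) = -7/8 + (1*8 + W)/8 = -7/8 + (8 + W)/8 = -7/8 + (1 + W/8) = ⅛ + W/8)
92994/w(-26, s(-15, L(-5, -4))) = 92994/(⅛ + (⅛)*(-26)) = 92994/(⅛ - 13/4) = 92994/(-25/8) = 92994*(-8/25) = -743952/25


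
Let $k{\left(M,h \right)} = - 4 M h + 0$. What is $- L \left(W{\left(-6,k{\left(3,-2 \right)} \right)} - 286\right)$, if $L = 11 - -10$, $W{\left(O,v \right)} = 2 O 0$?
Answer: $6006$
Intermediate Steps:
$k{\left(M,h \right)} = - 4 M h$ ($k{\left(M,h \right)} = - 4 M h + 0 = - 4 M h$)
$W{\left(O,v \right)} = 0$
$L = 21$ ($L = 11 + 10 = 21$)
$- L \left(W{\left(-6,k{\left(3,-2 \right)} \right)} - 286\right) = - 21 \left(0 - 286\right) = - 21 \left(-286\right) = \left(-1\right) \left(-6006\right) = 6006$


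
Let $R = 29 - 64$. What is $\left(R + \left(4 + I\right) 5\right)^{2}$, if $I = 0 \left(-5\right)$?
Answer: $225$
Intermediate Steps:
$I = 0$
$R = -35$
$\left(R + \left(4 + I\right) 5\right)^{2} = \left(-35 + \left(4 + 0\right) 5\right)^{2} = \left(-35 + 4 \cdot 5\right)^{2} = \left(-35 + 20\right)^{2} = \left(-15\right)^{2} = 225$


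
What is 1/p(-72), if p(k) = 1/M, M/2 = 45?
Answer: 90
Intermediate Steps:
M = 90 (M = 2*45 = 90)
p(k) = 1/90
1/p(-72) = 1/(1/90) = 90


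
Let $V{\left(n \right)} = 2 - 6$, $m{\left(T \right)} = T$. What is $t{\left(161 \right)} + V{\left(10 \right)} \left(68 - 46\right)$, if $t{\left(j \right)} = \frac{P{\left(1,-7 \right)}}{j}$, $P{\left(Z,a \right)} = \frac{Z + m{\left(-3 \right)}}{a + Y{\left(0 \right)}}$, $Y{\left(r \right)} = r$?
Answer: $- \frac{99174}{1127} \approx -87.998$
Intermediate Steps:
$V{\left(n \right)} = -4$ ($V{\left(n \right)} = 2 - 6 = -4$)
$P{\left(Z,a \right)} = \frac{-3 + Z}{a}$ ($P{\left(Z,a \right)} = \frac{Z - 3}{a + 0} = \frac{-3 + Z}{a}$)
$t{\left(j \right)} = \frac{2}{7 j}$ ($t{\left(j \right)} = \frac{\frac{1}{-7} \left(-3 + 1\right)}{j} = \frac{\left(- \frac{1}{7}\right) \left(-2\right)}{j} = \frac{2}{7 j}$)
$t{\left(161 \right)} + V{\left(10 \right)} \left(68 - 46\right) = \frac{2}{7 \cdot 161} - 4 \left(68 - 46\right) = \frac{2}{7} \cdot \frac{1}{161} - 88 = \frac{2}{1127} - 88 = - \frac{99174}{1127}$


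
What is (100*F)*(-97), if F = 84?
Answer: -814800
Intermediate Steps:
(100*F)*(-97) = (100*84)*(-97) = 8400*(-97) = -814800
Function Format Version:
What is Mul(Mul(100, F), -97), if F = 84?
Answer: -814800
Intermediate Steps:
Mul(Mul(100, F), -97) = Mul(Mul(100, 84), -97) = Mul(8400, -97) = -814800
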